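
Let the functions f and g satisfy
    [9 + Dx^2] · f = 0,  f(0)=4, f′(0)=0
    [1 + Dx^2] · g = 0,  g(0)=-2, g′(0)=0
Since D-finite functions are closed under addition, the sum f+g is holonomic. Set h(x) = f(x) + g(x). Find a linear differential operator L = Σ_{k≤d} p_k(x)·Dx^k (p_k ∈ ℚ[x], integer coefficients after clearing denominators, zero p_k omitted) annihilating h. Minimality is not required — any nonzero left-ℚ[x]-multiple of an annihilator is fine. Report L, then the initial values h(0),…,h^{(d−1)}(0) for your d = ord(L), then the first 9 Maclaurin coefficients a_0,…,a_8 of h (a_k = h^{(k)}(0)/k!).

L = 9 + 10·Dx^2 + Dx^4  (order 4).
h: a_k = 2, 0, -17, 0, 161/12, 0, -1457/360, 0, 13121/20160, …
ICs: h(0) = 2, h′(0) = 0, h′′(0) = -34, h′′′(0) = 0.

f: a_k = 4, 0, -18, 0, 27/2, 0, -81/20, 0, 729/1120, …
g: a_k = -2, 0, 1, 0, -1/12, 0, 1/360, 0, -1/20160, …
Weyl lclm of L_f,L_g ⇒ L₀ (ord ≤ 4).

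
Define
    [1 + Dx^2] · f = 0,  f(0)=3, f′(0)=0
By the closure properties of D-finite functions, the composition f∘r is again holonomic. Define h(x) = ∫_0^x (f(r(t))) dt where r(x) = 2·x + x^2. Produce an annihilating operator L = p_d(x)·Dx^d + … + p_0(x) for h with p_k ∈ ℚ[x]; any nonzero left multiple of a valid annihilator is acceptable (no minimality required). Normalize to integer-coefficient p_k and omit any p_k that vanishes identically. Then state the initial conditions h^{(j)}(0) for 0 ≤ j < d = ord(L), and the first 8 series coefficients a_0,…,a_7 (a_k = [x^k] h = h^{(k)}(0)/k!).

f: a_k = 3, 0, -3/2, 0, 1/8, 0, -1/240, 0, …
Substitute x→r, Dx→(1/r')Dx; clear ⇒ L₀.
∫: right-multiply L₀ by Dx.
L = (4 + 12·x + 12·x^2 + 4·x^3)·Dx - Dx^2 + (1 + x)·Dx^3  (order 3).
h: a_k = 0, 3, 0, -2, -3/2, 1/10, 2/3, 41/105, …
ICs: h(0) = 0, h′(0) = 3, h′′(0) = 0.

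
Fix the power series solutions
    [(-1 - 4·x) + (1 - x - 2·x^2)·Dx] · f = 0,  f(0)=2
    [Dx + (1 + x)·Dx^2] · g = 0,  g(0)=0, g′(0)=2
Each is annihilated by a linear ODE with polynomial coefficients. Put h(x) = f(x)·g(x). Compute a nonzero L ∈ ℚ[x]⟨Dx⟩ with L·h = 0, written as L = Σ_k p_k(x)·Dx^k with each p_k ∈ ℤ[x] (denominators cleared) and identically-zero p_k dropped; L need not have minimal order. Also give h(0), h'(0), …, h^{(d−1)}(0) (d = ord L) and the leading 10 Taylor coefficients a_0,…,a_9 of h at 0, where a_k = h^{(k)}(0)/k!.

f: a_k = 2, 2, 6, 10, 22, 42, 86, 170, 342, 682, …
g: a_k = 0, 2, -1, 2/3, -1/2, 2/5, -1/3, 2/7, -1/4, 2/9, …
f·g: L₀ = L_f ⊗_s L_g, ord ≤ 1·2.
L = (5 + 8·x) + (1 + 11·x + 10·x^2)·Dx + (-1 + 3·x^2 + 2·x^3)·Dx^2  (order 2).
h: a_k = 0, 4, 2, 34/3, 43/3, 189/5, 329/5, 4969/35, 3823/14, 351199/630, …
ICs: h(0) = 0, h′(0) = 4.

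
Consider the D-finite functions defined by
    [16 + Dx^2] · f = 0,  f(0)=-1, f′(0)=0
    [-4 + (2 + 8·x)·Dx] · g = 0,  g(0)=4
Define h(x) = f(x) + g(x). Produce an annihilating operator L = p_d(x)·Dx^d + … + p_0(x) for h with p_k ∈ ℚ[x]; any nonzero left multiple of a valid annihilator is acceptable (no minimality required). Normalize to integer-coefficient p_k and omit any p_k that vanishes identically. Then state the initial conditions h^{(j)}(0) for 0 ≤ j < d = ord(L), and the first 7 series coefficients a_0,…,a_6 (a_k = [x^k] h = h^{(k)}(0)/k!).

f: a_k = -1, 0, 8, 0, -32/3, 0, 256/45, …
g: a_k = 4, 8, -8, 16, -40, 112, -336, …
L₀ := lclm(L_f,L_g); ord L₀ ≤ 2+1.
L = (-224 - 1024·x - 2048·x^2) + (48 + 704·x + 3072·x^2 + 4096·x^3)·Dx + (-14 - 64·x - 128·x^2)·Dx^2 + (3 + 44·x + 192·x^2 + 256·x^3)·Dx^3  (order 3).
h: a_k = 3, 8, 0, 16, -152/3, 112, -14864/45, …
ICs: h(0) = 3, h′(0) = 8, h′′(0) = 0.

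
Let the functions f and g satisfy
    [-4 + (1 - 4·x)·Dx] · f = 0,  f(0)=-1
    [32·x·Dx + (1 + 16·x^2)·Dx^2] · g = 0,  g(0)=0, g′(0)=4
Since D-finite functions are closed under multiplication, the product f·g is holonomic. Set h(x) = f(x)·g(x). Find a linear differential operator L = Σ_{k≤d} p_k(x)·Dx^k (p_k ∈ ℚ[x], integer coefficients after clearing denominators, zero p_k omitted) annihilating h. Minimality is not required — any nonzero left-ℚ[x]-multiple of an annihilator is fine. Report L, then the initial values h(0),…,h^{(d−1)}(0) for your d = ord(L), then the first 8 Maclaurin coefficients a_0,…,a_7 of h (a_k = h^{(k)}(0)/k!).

f: a_k = -1, -4, -16, -64, -256, -1024, -4096, -16384, …
g: a_k = 0, 4, 0, -64/3, 0, 1024/5, 0, -16384/7, …
h₀=f·g: eliminate ⇒ L₀, order ≤ 1·2.
L = 128·x + (8 - 32·x + 256·x^2)·Dx + (-1 + 4·x - 16·x^2 + 64·x^3)·Dx^2  (order 2).
h: a_k = 0, -4, -16, -128/3, -512/3, -13312/15, -53248/15, -1245184/105, …
ICs: h(0) = 0, h′(0) = -4.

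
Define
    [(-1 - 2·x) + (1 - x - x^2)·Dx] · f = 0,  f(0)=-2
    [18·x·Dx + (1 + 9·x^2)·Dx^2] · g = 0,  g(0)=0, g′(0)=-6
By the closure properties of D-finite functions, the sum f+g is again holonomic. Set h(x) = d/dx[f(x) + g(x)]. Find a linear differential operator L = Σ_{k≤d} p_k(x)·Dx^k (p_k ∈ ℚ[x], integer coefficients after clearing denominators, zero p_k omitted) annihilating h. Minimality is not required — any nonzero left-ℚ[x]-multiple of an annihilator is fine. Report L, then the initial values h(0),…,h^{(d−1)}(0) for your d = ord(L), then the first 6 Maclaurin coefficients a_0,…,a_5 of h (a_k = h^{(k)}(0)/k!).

f: a_k = -2, -2, -4, -6, -10, -16, …
g: a_k = 0, -6, 0, 18, 0, -486/5, …
L₀ := lclm(L_f,L_g); ord L₀ ≤ 1+2.
Derive L from L₀ (diff closure).
L = (-36 + 144·x + 1440·x^2 + 2376·x^3 + 3186·x^4 + 486·x^6) + (18 + 24·x - 108·x^2 + 444·x^3 + 2313·x^4 + 2178·x^5 + 243·x^6 + 486·x^7)·Dx + (-2 - 10·x - 34·x^2 - 48·x^3 - 123·x^4 + 387·x^5 + 198·x^6 + 81·x^7 + 81·x^8)·Dx^2  (order 2).
h: a_k = -8, -8, 36, -40, -566, -156, …
ICs: h(0) = -8, h′(0) = -8.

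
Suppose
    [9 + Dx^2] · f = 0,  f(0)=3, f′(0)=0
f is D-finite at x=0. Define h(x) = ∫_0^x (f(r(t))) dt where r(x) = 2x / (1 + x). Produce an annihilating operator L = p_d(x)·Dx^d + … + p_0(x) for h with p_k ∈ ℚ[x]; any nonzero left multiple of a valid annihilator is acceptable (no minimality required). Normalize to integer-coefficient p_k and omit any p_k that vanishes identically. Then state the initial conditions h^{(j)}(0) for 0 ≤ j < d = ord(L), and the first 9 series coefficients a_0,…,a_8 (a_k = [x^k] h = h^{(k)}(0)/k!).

L = 36·Dx + (2 + 6·x + 6·x^2 + 2·x^3)·Dx^2 + (1 + 4·x + 6·x^2 + 4·x^3 + x^4)·Dx^3  (order 3).
h: a_k = 0, 3, 0, -18, 27, 0, -72, 5778/35, -2187/10, …
ICs: h(0) = 0, h′(0) = 3, h′′(0) = 0.

f: a_k = 3, 0, -27/2, 0, 81/8, 0, -243/80, 0, 2187/4480, …
Change of var in L_f (x↦r) gives L₀.
∫: right-multiply L₀ by Dx.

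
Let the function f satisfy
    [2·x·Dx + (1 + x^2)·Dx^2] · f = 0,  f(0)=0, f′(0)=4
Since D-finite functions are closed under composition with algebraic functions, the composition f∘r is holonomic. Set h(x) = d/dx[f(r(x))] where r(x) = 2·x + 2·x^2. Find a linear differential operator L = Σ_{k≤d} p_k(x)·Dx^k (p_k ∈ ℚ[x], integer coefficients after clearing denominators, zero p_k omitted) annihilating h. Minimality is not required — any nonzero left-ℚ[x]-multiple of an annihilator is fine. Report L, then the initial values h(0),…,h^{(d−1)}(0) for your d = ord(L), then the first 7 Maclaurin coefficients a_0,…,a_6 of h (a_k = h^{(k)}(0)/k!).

L = (-2 + 8·x + 32·x^2 + 48·x^3 + 24·x^4) + (1 + 2·x + 4·x^2 + 16·x^3 + 20·x^4 + 8·x^5)·Dx  (order 1).
h: a_k = 8, 16, -32, -128, -32, 704, 1280, …
ICs: h(0) = 8.

f: a_k = 0, 4, 0, -4/3, 0, 4/5, 0, …
h₀=f(r): pull back L_f along r ⇒ L₀.
Derive L from L₀ (diff closure).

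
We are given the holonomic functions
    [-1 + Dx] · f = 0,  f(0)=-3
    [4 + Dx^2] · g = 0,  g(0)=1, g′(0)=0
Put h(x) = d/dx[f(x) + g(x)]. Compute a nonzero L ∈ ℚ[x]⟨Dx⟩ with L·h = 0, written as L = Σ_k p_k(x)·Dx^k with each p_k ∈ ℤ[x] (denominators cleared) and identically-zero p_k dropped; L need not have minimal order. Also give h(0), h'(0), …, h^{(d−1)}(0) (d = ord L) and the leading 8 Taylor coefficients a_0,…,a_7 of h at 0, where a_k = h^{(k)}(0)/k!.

L = 4 - 4·Dx + Dx^2 - Dx^3  (order 3).
h: a_k = -3, -7, -3/2, 13/6, -1/8, -67/120, -1/240, 253/5040, …
ICs: h(0) = -3, h′(0) = -7, h′′(0) = -3.

f: a_k = -3, -3, -3/2, -1/2, -1/8, -1/40, -1/240, -1/1680, …
g: a_k = 1, 0, -2, 0, 2/3, 0, -4/45, 0, …
L₀ := lclm(L_f,L_g); ord L₀ ≤ 1+2.
Differentiate: ansatz ord ≤ ord L₀ ⇒ L.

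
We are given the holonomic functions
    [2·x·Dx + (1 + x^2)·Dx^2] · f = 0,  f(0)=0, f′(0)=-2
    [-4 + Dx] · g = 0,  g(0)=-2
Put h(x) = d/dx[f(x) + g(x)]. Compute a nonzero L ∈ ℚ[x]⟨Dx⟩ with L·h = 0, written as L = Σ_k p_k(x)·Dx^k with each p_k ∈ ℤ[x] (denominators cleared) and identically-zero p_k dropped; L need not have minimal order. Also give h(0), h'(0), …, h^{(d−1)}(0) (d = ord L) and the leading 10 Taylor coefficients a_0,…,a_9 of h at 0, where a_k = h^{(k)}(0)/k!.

f: a_k = 0, -2, 0, 2/3, 0, -2/5, 0, 2/7, 0, -2/9, …
g: a_k = -2, -8, -16, -64/3, -64/3, -256/15, -512/45, -2048/315, -1024/315, -4096/2835, …
L₀ := lclm(L_f,L_g); ord L₀ ≤ 2+1.
Differentiate: ansatz ord ≤ ord L₀ ⇒ L.
L = (4 - 16·x - 12·x^2 - 16·x^3) + (-9 - 13·x^2 - 8·x^4)·Dx + (2 + x + 4·x^2 + x^3 + 2·x^4)·Dx^2  (order 2).
h: a_k = -10, -32, -62, -256/3, -262/3, -1024/15, -1958/45, -8192/315, -4726/315, -16384/2835, …
ICs: h(0) = -10, h′(0) = -32.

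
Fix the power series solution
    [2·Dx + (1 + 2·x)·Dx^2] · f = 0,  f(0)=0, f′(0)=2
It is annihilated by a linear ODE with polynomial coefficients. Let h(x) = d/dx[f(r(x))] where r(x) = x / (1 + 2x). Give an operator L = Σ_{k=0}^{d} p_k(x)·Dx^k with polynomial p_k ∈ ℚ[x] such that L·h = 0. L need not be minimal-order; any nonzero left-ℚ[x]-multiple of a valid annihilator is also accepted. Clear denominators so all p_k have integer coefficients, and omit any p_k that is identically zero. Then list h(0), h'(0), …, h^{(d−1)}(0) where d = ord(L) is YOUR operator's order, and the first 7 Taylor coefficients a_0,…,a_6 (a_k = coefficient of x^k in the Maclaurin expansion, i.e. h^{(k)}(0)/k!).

L = (6 + 16·x) + (1 + 6·x + 8·x^2)·Dx  (order 1).
h: a_k = 2, -12, 56, -240, 992, -4032, 16256, …
ICs: h(0) = 2.

f: a_k = 0, 2, -2, 8/3, -4, 32/5, -32/3, …
h₀=f(r): pull back L_f along r ⇒ L₀.
Derive L from L₀ (diff closure).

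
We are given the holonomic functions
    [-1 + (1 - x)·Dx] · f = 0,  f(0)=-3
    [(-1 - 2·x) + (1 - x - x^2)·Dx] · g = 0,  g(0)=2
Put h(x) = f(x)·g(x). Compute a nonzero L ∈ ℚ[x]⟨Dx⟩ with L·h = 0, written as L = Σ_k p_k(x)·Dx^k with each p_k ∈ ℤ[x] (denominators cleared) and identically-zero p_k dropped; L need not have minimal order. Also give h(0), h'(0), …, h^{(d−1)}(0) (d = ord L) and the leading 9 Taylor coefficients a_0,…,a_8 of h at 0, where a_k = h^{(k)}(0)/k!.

L = (-2 + 3·x^2) + (1 - 2·x + x^3)·Dx  (order 1).
h: a_k = -6, -12, -24, -42, -72, -120, -198, -324, -528, …
ICs: h(0) = -6.

f: a_k = -3, -3, -3, -3, -3, -3, -3, -3, -3, …
g: a_k = 2, 2, 4, 6, 10, 16, 26, 42, 68, …
L₀ := L_f ⊗_s L_g (sym. prod.), ord ≤ 1.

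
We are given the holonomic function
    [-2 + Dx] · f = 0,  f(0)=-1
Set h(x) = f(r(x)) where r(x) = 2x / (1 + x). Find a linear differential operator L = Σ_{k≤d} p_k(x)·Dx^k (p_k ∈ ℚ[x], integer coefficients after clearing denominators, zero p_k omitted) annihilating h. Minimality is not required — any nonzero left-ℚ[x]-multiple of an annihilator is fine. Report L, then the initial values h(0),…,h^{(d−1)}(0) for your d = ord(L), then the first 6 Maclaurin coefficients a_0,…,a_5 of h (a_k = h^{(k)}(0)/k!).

L = -4 + (1 + 2·x + x^2)·Dx  (order 1).
h: a_k = -1, -4, -4, 4/3, 4/3, -28/15, …
ICs: h(0) = -1.

f: a_k = -1, -2, -2, -4/3, -2/3, -4/15, …
h₀=f(r): pull back L_f along r ⇒ L₀.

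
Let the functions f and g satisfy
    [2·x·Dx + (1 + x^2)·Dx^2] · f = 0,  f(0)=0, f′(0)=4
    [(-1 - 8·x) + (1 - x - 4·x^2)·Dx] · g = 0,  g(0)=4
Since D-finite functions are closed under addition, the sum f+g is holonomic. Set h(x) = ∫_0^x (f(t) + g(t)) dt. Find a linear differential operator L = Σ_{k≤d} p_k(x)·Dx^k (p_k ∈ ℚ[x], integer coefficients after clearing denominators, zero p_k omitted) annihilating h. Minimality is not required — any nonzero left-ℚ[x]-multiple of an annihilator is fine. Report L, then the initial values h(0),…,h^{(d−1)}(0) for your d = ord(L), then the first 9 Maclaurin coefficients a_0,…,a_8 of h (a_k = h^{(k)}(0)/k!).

f: a_k = 0, 4, 0, -4/3, 0, 4/5, 0, -4/7, 0, …
g: a_k = 4, 4, 20, 36, 116, 260, 724, 1764, 4660, …
Weyl lclm of L_f,L_g ⇒ L₀ (ord ≤ 3).
Integrate: L := L₀·Dx.
L = (10 - 40·x - 478·x^2 - 864·x^3 - 2496·x^4 - 384·x^6)·Dx^2 + (-28 - 246·x - 316·x^2 - 1182·x^3 - 752·x^4 - 2048·x^5 - 48·x^6 - 384·x^7)·Dx^3 + (5 + 8·x + 32·x^2 - 104·x^3 - 197·x^4 - 128·x^5 - 288·x^6 - 16·x^7 - 64·x^8)·Dx^4  (order 4).
h: a_k = 0, 4, 4, 20/3, 26/3, 116/5, 652/15, 724/7, 1543/7, …
ICs: h(0) = 0, h′(0) = 4, h′′(0) = 8, h′′′(0) = 40.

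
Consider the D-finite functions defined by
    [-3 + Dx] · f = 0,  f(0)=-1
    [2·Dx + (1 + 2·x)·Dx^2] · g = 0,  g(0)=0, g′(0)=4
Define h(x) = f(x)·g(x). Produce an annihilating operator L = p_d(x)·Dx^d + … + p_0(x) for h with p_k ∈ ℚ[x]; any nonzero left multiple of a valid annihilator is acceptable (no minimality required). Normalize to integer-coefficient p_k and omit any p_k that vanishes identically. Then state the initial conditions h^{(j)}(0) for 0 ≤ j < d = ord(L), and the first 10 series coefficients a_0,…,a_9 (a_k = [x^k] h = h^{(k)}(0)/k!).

L = (3 + 18·x) + (-4 - 12·x)·Dx + (1 + 2·x)·Dx^2  (order 2).
h: a_k = 0, -4, -8, -34/3, -8, -83/10, 1/3, -1137/140, 56/5, -218377/10080, …
ICs: h(0) = 0, h′(0) = -4.

f: a_k = -1, -3, -9/2, -9/2, -27/8, -81/40, -81/80, -243/560, -729/4480, -243/4480, …
g: a_k = 0, 4, -4, 16/3, -8, 64/5, -64/3, 256/7, -64, 1024/9, …
f·g: L₀ = L_f ⊗_s L_g, ord ≤ 1·2.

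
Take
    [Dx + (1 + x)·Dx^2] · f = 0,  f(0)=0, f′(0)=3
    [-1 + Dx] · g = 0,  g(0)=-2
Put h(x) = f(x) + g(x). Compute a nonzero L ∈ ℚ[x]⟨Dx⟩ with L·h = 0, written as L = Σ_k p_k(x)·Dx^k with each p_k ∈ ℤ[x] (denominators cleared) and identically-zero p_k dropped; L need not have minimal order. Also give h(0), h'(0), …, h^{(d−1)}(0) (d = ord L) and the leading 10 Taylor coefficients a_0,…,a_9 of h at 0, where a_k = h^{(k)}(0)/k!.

L = (-3 - x)·Dx + (1 - 2·x - x^2)·Dx^2 + (2 + 3·x + x^2)·Dx^3  (order 3).
h: a_k = -2, 1, -5/2, 2/3, -5/6, 7/12, -181/360, 1079/2520, -7561/20160, 60479/181440, …
ICs: h(0) = -2, h′(0) = 1, h′′(0) = -5.

f: a_k = 0, 3, -3/2, 1, -3/4, 3/5, -1/2, 3/7, -3/8, 1/3, …
g: a_k = -2, -2, -1, -1/3, -1/12, -1/60, -1/360, -1/2520, -1/20160, -1/181440, …
h₀=f+g: left-lcm gives L₀, ord ≤ 3.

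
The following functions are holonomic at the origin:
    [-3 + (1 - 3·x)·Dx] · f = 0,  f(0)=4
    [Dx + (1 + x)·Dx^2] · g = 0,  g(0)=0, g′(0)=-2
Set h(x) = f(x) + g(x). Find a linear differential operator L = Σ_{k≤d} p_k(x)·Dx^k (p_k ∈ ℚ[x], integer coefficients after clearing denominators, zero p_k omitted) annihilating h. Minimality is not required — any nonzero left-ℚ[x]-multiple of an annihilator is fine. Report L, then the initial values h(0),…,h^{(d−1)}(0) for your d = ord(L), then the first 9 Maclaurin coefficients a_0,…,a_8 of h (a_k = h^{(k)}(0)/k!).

f: a_k = 4, 12, 36, 108, 324, 972, 2916, 8748, 26244, …
g: a_k = 0, -2, 1, -2/3, 1/2, -2/5, 1/3, -2/7, 1/4, …
Weyl lclm of L_f,L_g ⇒ L₀ (ord ≤ 3).
L = (66 + 18·x)·Dx + (52 + 120·x + 36·x^2)·Dx^2 + (-7 + 11·x + 27·x^2 + 9·x^3)·Dx^3  (order 3).
h: a_k = 4, 10, 37, 322/3, 649/2, 4858/5, 8749/3, 61234/7, 104977/4, …
ICs: h(0) = 4, h′(0) = 10, h′′(0) = 74.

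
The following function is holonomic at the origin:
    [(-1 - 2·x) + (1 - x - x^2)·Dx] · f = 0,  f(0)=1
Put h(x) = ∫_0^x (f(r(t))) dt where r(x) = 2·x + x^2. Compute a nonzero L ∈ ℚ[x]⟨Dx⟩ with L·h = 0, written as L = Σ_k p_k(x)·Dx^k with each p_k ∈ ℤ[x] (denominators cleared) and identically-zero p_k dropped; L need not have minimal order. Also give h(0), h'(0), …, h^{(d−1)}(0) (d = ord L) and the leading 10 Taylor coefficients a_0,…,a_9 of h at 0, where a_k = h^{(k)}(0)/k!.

L = (2 + 10·x + 12·x^2 + 4·x^3)·Dx + (-1 + 2·x + 5·x^2 + 4·x^3 + x^4)·Dx^2  (order 2).
h: a_k = 0, 1, 1, 3, 8, 118/5, 217/3, 1595/7, 733, 21557/9, …
ICs: h(0) = 0, h′(0) = 1.

f: a_k = 1, 1, 2, 3, 5, 8, 13, 21, 34, 55, …
Change of var in L_f (x↦r) gives L₀.
h=∫h₀ ⇒ L = L₀·Dx.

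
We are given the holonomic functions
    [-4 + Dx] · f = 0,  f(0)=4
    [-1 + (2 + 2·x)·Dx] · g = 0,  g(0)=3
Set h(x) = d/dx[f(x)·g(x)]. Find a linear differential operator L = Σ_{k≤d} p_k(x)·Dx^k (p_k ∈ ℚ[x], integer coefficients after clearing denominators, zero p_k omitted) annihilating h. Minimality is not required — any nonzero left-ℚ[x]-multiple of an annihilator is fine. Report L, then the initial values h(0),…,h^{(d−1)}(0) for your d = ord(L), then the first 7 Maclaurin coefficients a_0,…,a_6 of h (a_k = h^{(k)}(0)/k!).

L = (79 + 144·x + 64·x^2) + (-18 - 34·x - 16·x^2)·Dx  (order 1).
h: a_k = 54, 237, 2049/4, 5841/8, 49553/64, 417727/640, 1167969/2560, …
ICs: h(0) = 54.

f: a_k = 4, 16, 32, 128/3, 128/3, 512/15, 1024/45, …
g: a_k = 3, 3/2, -3/8, 3/16, -15/128, 21/256, -63/1024, …
L₀ := L_f ⊗_s L_g (sym. prod.), ord ≤ 1.
h=h₀': d/dx-closure on L₀ ⇒ L.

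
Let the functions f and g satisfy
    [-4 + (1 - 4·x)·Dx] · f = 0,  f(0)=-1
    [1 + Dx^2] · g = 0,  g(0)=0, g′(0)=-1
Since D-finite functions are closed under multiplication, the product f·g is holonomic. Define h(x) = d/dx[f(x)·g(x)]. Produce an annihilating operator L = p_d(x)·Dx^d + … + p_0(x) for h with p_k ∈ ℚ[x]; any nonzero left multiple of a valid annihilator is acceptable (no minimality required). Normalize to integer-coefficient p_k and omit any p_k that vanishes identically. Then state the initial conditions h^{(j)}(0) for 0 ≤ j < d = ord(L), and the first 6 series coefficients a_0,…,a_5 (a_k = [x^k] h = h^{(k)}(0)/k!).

f: a_k = -1, -4, -16, -64, -256, -1024, …
g: a_k = 0, -1, 0, 1/6, 0, -1/120, …
h₀=f·g: eliminate ⇒ L₀, order ≤ 1·2.
h₀' ⇒ L via d/dx closure of L₀.
L = (-31 - 8·x + 16·x^2) + (-8 + 32·x)·Dx + (1 - 8·x + 16·x^2)·Dx^2  (order 2).
h: a_k = 1, 8, 95/2, 760/3, 30401/24, 30401/5, …
ICs: h(0) = 1, h′(0) = 8.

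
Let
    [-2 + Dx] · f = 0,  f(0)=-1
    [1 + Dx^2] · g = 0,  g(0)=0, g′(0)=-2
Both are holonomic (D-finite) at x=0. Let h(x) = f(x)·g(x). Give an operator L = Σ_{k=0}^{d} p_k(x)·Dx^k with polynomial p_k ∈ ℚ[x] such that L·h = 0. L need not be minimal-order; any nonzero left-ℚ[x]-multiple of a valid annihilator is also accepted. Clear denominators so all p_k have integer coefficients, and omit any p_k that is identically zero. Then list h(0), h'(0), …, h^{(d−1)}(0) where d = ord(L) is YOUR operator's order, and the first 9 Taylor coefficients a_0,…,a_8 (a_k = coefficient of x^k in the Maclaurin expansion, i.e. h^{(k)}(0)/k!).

f: a_k = -1, -2, -2, -4/3, -2/3, -4/15, -4/45, -8/315, -2/315, …
g: a_k = 0, -2, 0, 1/3, 0, -1/60, 0, 1/2520, 0, …
f·g: L₀ = L_f ⊗_s L_g, ord ≤ 1·2.
L = 5 - 4·Dx + Dx^2  (order 2).
h: a_k = 0, 2, 4, 11/3, 2, 41/60, 11/90, -29/2520, -1/60, …
ICs: h(0) = 0, h′(0) = 2.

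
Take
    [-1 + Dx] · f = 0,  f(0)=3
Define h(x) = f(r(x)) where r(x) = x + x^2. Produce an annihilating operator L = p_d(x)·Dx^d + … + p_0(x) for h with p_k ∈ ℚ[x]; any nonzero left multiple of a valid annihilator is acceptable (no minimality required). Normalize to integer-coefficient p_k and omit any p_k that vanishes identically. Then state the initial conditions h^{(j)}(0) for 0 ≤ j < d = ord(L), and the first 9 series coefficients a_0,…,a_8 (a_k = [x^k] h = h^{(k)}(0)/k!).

f: a_k = 3, 3, 3/2, 1/2, 1/8, 1/40, 1/240, 1/1680, 1/13440, …
h₀=f(r): pull back L_f along r ⇒ L₀.
L = (-1 - 2·x) + Dx  (order 1).
h: a_k = 3, 3, 9/2, 7/2, 25/8, 81/40, 331/240, 1303/1680, 1979/4480, …
ICs: h(0) = 3.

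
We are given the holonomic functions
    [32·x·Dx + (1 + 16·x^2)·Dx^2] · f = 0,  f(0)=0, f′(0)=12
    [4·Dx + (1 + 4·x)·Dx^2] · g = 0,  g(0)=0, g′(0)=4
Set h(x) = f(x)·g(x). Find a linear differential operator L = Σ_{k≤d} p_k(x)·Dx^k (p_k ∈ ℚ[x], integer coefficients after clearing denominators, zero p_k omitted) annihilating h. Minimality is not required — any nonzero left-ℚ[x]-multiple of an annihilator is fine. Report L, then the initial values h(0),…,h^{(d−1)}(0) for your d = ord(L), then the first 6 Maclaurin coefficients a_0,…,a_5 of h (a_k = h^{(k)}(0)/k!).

f: a_k = 0, 12, 0, -64, 0, 3072/5, …
g: a_k = 0, 4, -8, 64/3, -64, 1024/5, …
L₀ := L_f ⊗_s L_g (sym. prod.), ord ≤ 4.
L = (1536 + 11264·x + 81920·x^2 + 638976·x^3 + 1966080·x^4 + 3407872·x^5 + 4194304·x^7)·Dx + (288 + 7936·x + 78848·x^2 + 495616·x^3 + 2228224·x^4 + 6094848·x^5 + 9175040·x^6 + 3145728·x^7 + 14680064·x^8)·Dx^2 + (48 + 1024·x + 12288·x^2 + 79872·x^3 + 368640·x^4 + 1277952·x^5 + 3145728·x^6 + 4718592·x^7 + 3145728·x^8 + 8388608·x^9)·Dx^3 + (5 + 72·x + 592·x^2 + 3584·x^3 + 16896·x^4 + 61440·x^5 + 172032·x^6 + 393216·x^7 + 589824·x^8 + 524288·x^9 + 1048576·x^10)·Dx^4  (order 4).
h: a_k = 0, 0, 48, -96, 0, -256, …
ICs: h(0) = 0, h′(0) = 0, h′′(0) = 96, h′′′(0) = -576.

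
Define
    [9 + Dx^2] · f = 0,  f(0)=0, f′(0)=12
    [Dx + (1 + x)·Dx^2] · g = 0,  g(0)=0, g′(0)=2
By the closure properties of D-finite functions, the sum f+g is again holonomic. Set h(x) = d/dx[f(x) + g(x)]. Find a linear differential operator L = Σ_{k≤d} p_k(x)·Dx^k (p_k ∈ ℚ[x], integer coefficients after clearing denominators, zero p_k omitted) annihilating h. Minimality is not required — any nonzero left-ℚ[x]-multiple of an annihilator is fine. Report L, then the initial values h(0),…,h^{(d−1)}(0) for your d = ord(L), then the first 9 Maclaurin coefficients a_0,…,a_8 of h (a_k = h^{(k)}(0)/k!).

f: a_k = 0, 12, 0, -18, 0, 81/10, 0, -243/140, 0, …
g: a_k = 0, 2, -1, 2/3, -1/2, 2/5, -1/3, 2/7, -1/4, …
L₀ := lclm(L_f,L_g); ord L₀ ≤ 2+2.
Differentiate: ansatz ord ≤ ord L₀ ⇒ L.
L = (135 + 162·x + 81·x^2) + (99 + 261·x + 243·x^2 + 81·x^3)·Dx + (15 + 18·x + 9·x^2)·Dx^2 + (11 + 29·x + 27·x^2 + 9·x^3)·Dx^3  (order 3).
h: a_k = 14, -2, -52, -2, 85/2, -2, -203/20, -2, 4427/1120, …
ICs: h(0) = 14, h′(0) = -2, h′′(0) = -104.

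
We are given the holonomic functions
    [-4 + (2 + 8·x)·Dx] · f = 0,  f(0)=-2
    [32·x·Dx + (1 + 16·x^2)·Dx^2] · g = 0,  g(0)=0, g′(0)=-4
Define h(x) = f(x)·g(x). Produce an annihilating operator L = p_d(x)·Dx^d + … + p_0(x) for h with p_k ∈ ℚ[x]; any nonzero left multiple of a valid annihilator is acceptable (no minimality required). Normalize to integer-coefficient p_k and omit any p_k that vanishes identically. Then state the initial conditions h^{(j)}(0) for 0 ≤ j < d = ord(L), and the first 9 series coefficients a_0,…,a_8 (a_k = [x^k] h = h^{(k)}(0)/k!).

L = (12 - 64·x - 64·x^2) + (-4 + 16·x + 192·x^2 + 256·x^3)·Dx + (1 + 8·x + 32·x^2 + 128·x^3 + 256·x^4)·Dx^2  (order 2).
h: a_k = 0, 8, 16, -176/3, -160/3, 6224/15, 13088/15, -603296/105, -714688/105, …
ICs: h(0) = 0, h′(0) = 8.

f: a_k = -2, -4, 4, -8, 20, -56, 168, -528, 1716, …
g: a_k = 0, -4, 0, 64/3, 0, -1024/5, 0, 16384/7, 0, …
h₀=f·g: eliminate ⇒ L₀, order ≤ 1·2.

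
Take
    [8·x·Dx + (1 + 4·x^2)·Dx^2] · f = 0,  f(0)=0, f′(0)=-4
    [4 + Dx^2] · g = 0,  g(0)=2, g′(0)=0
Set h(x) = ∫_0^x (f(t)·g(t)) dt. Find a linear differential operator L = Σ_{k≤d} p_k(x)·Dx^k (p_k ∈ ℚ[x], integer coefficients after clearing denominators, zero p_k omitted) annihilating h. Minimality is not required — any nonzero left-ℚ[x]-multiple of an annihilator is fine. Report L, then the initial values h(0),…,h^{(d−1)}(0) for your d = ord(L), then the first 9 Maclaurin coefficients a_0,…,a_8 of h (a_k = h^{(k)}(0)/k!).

f: a_k = 0, -4, 0, 16/3, 0, -64/5, 0, 256/7, 0, …
g: a_k = 2, 0, -4, 0, 4/3, 0, -8/45, 0, 4/315, …
Sym-product of L_f,L_g gives L₀ (≤ ord 4).
Integrate: L := L₀·Dx.
L = (80 + 832·x^2 + 1408·x^4 + 2048·x^6 + 2048·x^8)·Dx + (96·x + 640·x^3 + 1536·x^5 + 2048·x^7)·Dx^2 + (24 + 256·x^2 + 576·x^4 + 1024·x^6 + 1024·x^8)·Dx^3 + (24·x + 160·x^3 + 384·x^5 + 512·x^7)·Dx^4 + (1 + 12·x^2 + 56·x^4 + 128·x^6 + 128·x^8)·Dx^5  (order 5).
h: a_k = 0, 0, -4, 0, 20/3, 0, -392/45, 0, 5204/315, …
ICs: h(0) = 0, h′(0) = 0, h′′(0) = -8, h′′′(0) = 0, h′′′′(0) = 160.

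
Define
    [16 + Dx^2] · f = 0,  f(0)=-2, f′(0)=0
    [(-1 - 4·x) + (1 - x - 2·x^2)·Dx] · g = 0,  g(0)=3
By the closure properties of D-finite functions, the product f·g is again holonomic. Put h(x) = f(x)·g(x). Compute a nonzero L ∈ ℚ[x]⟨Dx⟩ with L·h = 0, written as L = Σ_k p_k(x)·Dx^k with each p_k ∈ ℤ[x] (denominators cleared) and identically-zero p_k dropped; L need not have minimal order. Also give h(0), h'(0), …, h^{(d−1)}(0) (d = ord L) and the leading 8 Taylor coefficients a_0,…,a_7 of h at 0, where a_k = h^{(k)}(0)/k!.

L = (-12 + 16·x + 32·x^2) + (2 + 8·x)·Dx + (-1 + x + 2·x^2)·Dx^2  (order 2).
h: a_k = -6, -6, 30, 18, 14, 50, 1682/15, 3182/15, …
ICs: h(0) = -6, h′(0) = -6.

f: a_k = -2, 0, 16, 0, -64/3, 0, 512/45, 0, …
g: a_k = 3, 3, 9, 15, 33, 63, 129, 255, …
f·g: L₀ = L_f ⊗_s L_g, ord ≤ 2·1.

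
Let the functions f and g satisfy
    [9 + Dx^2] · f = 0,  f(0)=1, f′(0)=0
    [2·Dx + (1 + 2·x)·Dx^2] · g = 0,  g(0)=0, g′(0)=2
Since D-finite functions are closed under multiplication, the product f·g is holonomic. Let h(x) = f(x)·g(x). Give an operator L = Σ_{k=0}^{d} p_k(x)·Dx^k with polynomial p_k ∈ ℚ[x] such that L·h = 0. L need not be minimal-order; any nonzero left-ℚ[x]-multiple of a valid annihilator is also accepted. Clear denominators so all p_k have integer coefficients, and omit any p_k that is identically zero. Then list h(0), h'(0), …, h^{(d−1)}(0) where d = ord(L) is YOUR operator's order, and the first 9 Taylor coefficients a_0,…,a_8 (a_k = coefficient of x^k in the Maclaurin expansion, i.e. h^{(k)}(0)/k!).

f: a_k = 1, 0, -9/2, 0, 27/8, 0, -81/80, 0, 729/4480, …
g: a_k = 0, 2, -2, 8/3, -4, 32/5, -32/3, 128/7, -32, …
Product ⇒ symmetric product L₀, ord ≤ 4.
L = (63 + 1053·x + 3969·x^2 + 5832·x^3 + 2916·x^4) + (63 + 450·x + 972·x^2 + 648·x^3)·Dx + (25 + 270·x + 918·x^2 + 1296·x^3 + 648·x^4)·Dx^2 + (7 + 50·x + 108·x^2 + 72·x^3)·Dx^3 + (2 + 17·x + 53·x^2 + 72·x^3 + 36·x^4)·Dx^4  (order 4).
h: a_k = 0, 2, -2, -19/3, 5, 23/20, 7/12, -991/280, 181/40, …
ICs: h(0) = 0, h′(0) = 2, h′′(0) = -4, h′′′(0) = -38.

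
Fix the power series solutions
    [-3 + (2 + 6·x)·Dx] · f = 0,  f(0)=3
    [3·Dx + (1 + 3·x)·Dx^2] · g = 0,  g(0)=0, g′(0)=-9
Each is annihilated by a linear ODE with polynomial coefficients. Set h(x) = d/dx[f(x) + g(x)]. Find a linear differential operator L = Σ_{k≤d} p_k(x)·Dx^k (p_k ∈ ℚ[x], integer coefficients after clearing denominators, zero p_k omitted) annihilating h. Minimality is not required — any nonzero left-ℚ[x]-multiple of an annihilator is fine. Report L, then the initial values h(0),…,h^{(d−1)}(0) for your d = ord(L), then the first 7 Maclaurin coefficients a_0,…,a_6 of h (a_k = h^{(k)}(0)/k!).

L = 9 + (15 + 45·x)·Dx + (2 + 12·x + 18·x^2)·Dx^2  (order 2).
h: a_k = -9/2, 81/4, -1053/16, 6561/32, -161109/256, 981963/512, -11921337/2048, …
ICs: h(0) = -9/2, h′(0) = 81/4.

f: a_k = 3, 9/2, -27/8, 81/16, -1215/128, 5103/256, -45927/1024, …
g: a_k = 0, -9, 27/2, -27, 243/4, -729/5, 729/2, …
Sum ⇒ L₀ = lclm(L_f,L_g) in ℚ(x)⟨Dx⟩.
h=h₀': d/dx-closure on L₀ ⇒ L.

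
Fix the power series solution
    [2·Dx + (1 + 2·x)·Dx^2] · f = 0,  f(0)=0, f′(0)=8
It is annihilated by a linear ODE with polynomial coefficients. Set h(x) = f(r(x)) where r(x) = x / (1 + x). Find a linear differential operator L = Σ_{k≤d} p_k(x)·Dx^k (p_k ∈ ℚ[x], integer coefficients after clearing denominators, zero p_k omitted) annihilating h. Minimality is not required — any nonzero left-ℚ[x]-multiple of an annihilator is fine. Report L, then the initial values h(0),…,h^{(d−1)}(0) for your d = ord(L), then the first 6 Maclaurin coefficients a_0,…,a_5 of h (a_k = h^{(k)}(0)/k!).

L = (4 + 6·x)·Dx + (1 + 4·x + 3·x^2)·Dx^2  (order 2).
h: a_k = 0, 8, -16, 104/3, -80, 968/5, …
ICs: h(0) = 0, h′(0) = 8.

f: a_k = 0, 8, -8, 32/3, -16, 128/5, …
f∘r: x↦r, Dx↦Dx/r' in L_f ⇒ L₀.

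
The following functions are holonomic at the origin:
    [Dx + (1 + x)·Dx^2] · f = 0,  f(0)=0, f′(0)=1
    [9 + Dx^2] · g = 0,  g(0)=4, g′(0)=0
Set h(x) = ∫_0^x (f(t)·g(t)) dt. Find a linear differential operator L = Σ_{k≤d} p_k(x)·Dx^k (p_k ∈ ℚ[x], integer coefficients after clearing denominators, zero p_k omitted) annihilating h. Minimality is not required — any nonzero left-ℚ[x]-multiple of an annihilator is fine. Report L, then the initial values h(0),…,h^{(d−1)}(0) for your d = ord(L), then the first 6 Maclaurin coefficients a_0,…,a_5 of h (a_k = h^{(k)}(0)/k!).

L = (2493 + 10854·x + 17091·x^2 + 11664·x^3 + 2916·x^4)·Dx + (612 + 1908·x + 1944·x^2 + 648·x^3)·Dx^2 + (592 + 2484·x + 3834·x^2 + 2592·x^3 + 648·x^4)·Dx^3 + (68 + 212·x + 216·x^2 + 72·x^3)·Dx^4 + (35 + 142·x + 215·x^2 + 144·x^3 + 36·x^4)·Dx^5  (order 5).
h: a_k = 0, 0, 2, -2/3, -25/6, 8/5, …
ICs: h(0) = 0, h′(0) = 0, h′′(0) = 4, h′′′(0) = -4, h′′′′(0) = -100.

f: a_k = 0, 1, -1/2, 1/3, -1/4, 1/5, …
g: a_k = 4, 0, -18, 0, 27/2, 0, …
L₀ := L_f ⊗_s L_g (sym. prod.), ord ≤ 4.
Integrate: L := L₀·Dx.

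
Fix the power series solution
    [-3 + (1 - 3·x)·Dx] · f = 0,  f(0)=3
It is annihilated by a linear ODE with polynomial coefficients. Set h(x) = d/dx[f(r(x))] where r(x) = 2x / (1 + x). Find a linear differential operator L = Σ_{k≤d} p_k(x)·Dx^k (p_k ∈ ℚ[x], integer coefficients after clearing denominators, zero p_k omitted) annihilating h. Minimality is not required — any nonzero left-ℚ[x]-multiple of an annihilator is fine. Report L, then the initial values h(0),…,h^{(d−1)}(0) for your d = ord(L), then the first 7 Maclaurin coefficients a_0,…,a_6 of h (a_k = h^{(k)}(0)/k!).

f: a_k = 3, 9, 27, 81, 243, 729, 2187, …
L₀ from L_f via x↦r, Dx↦r'^{-1}Dx.
Differentiate: ansatz ord ≤ ord L₀ ⇒ L.
L = 10 + (-1 + 5·x)·Dx  (order 1).
h: a_k = 18, 180, 1350, 9000, 56250, 337500, 1968750, …
ICs: h(0) = 18.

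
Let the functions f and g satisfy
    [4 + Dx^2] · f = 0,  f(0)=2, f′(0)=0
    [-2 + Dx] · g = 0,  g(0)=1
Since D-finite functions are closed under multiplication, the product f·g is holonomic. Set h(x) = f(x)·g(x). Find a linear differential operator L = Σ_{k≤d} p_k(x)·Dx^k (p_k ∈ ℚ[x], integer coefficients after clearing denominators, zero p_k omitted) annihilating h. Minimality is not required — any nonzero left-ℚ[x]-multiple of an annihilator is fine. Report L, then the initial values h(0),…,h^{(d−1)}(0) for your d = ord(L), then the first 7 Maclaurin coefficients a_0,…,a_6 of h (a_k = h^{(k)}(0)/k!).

L = 8 - 4·Dx + Dx^2  (order 2).
h: a_k = 2, 4, 0, -16/3, -16/3, -32/15, 0, …
ICs: h(0) = 2, h′(0) = 4.

f: a_k = 2, 0, -4, 0, 4/3, 0, -8/45, …
g: a_k = 1, 2, 2, 4/3, 2/3, 4/15, 4/45, …
Sym-product of L_f,L_g gives L₀ (≤ ord 2).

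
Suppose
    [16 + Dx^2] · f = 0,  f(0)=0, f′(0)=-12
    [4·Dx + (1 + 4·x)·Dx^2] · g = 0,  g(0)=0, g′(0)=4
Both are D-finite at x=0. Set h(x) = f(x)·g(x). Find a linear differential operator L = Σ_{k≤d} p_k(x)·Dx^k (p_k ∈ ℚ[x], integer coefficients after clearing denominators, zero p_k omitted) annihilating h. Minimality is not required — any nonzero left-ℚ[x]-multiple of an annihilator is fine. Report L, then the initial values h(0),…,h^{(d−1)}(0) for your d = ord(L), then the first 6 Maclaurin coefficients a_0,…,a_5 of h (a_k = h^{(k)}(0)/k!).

L = (-768 + 6144·x + 77824·x^2 + 262144·x^3 + 262144·x^4) + (256 + 5120·x + 24576·x^2 + 32768·x^3)·Dx + (1280·x + 10752·x^2 + 32768·x^3 + 32768·x^4)·Dx^2 + (16 + 320·x + 1536·x^2 + 2048·x^3)·Dx^3 + (3 + 56·x + 368·x^2 + 1024·x^3 + 1024·x^4)·Dx^4  (order 4).
h: a_k = 0, 0, -48, 96, -128, 512, …
ICs: h(0) = 0, h′(0) = 0, h′′(0) = -96, h′′′(0) = 576.

f: a_k = 0, -12, 0, 32, 0, -128/5, …
g: a_k = 0, 4, -8, 64/3, -64, 1024/5, …
L₀ := L_f ⊗_s L_g (sym. prod.), ord ≤ 4.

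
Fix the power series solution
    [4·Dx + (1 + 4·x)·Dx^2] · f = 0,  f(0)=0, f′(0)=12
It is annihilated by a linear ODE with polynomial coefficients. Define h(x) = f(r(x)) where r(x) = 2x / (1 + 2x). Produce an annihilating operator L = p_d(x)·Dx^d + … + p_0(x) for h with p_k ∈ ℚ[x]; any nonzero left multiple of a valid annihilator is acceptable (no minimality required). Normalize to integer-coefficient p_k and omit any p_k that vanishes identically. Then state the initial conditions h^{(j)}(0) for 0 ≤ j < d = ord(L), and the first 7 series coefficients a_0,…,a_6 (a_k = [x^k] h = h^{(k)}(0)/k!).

f: a_k = 0, 12, -24, 64, -192, 3072/5, -2048, …
Change of var in L_f (x↦r) gives L₀.
L = (12 + 40·x)·Dx + (1 + 12·x + 20·x^2)·Dx^2  (order 2).
h: a_k = 0, 24, -144, 992, -7488, 299904/5, -499968, …
ICs: h(0) = 0, h′(0) = 24.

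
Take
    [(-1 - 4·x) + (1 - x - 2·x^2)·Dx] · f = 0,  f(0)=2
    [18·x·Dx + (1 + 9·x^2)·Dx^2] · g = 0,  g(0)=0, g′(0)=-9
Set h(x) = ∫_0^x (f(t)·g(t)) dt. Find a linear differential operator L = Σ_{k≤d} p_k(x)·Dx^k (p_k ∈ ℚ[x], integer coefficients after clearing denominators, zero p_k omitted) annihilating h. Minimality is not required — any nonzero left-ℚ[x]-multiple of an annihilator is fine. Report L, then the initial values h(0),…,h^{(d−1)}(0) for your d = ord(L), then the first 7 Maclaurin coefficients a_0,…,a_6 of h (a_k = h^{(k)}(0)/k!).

L = (4 + 18·x + 108·x^2)·Dx + (2 - 10·x + 36·x^2 + 108·x^3)·Dx^2 + (-1 + x - 7·x^2 + 9·x^3 + 18·x^4)·Dx^3  (order 3).
h: a_k = 0, 0, -9, -6, 0, -36/5, -273/5, …
ICs: h(0) = 0, h′(0) = 0, h′′(0) = -18.

f: a_k = 2, 2, 6, 10, 22, 42, 86, …
g: a_k = 0, -9, 0, 27, 0, -729/5, 0, …
Sym-product of L_f,L_g gives L₀ (≤ ord 2).
∫: right-multiply L₀ by Dx.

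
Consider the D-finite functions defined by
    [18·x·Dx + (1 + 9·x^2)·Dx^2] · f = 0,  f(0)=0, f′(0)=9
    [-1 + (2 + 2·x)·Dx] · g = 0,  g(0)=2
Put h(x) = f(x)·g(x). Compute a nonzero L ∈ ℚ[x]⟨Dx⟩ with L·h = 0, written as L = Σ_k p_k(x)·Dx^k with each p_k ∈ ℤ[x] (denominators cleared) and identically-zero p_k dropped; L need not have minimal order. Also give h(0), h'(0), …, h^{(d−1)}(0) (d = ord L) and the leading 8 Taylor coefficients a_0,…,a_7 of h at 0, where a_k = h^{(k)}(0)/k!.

L = (3 - 36·x - 9·x^2) + (-4 + 68·x + 108·x^2 + 36·x^3)·Dx + (4 + 8·x + 40·x^2 + 72·x^3 + 36·x^4)·Dx^2  (order 2).
h: a_k = 0, 18, 9, -225/4, -207/8, 95247/320, 91467/640, -34214319/17920, …
ICs: h(0) = 0, h′(0) = 18.

f: a_k = 0, 9, 0, -27, 0, 729/5, 0, -6561/7, …
g: a_k = 2, 1, -1/4, 1/8, -5/64, 7/128, -21/512, 33/1024, …
h₀=f·g: eliminate ⇒ L₀, order ≤ 2·1.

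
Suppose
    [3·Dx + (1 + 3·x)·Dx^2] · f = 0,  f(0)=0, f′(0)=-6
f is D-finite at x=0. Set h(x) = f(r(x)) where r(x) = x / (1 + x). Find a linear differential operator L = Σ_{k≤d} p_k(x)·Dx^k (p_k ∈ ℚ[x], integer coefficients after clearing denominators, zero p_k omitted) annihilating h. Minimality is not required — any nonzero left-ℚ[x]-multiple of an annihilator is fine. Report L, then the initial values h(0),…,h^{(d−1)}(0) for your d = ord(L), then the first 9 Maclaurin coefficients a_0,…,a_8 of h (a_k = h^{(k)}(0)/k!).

f: a_k = 0, -6, 9, -18, 81/2, -486/5, 243, -4374/7, 6561/4, …
Change of var in L_f (x↦r) gives L₀.
L = (5 + 8·x)·Dx + (1 + 5·x + 4·x^2)·Dx^2  (order 2).
h: a_k = 0, -6, 15, -42, 255/2, -2046/5, 1365, -32766/7, 65535/4, …
ICs: h(0) = 0, h′(0) = -6.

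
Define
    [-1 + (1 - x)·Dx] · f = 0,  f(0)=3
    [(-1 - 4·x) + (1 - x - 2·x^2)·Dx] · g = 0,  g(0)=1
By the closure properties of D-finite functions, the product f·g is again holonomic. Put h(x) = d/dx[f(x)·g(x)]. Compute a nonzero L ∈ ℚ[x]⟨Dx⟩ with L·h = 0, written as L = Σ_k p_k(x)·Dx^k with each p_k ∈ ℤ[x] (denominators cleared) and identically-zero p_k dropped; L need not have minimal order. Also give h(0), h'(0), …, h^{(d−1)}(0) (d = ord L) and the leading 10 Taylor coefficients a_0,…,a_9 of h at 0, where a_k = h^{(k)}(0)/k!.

L = (5 - 9·x^2 - 16·x^3 + 24·x^4) + (-1 + x + 6·x^2 - 7·x^3 - 5·x^4 + 6·x^5)·Dx  (order 1).
h: a_k = 6, 30, 90, 252, 630, 1530, 3570, 8184, 18414, 40950, …
ICs: h(0) = 6.

f: a_k = 3, 3, 3, 3, 3, 3, 3, 3, 3, 3, …
g: a_k = 1, 1, 3, 5, 11, 21, 43, 85, 171, 341, …
h₀=f·g: eliminate ⇒ L₀, order ≤ 1·1.
Derive L from L₀ (diff closure).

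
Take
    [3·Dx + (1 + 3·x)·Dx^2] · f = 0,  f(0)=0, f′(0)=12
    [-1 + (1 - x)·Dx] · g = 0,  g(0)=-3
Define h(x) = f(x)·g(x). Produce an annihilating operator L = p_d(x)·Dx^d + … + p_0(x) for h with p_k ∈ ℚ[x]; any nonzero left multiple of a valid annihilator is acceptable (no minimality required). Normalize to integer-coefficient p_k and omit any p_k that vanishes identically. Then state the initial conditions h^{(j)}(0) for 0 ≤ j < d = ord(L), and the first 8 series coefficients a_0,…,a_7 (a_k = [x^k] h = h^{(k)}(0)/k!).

L = 3 + (-1 + 9·x)·Dx + (-1 - 2·x + 3·x^2)·Dx^2  (order 2).
h: a_k = 0, -36, 18, -90, 153, -2151/5, 5139/5, -95247/35, …
ICs: h(0) = 0, h′(0) = -36.

f: a_k = 0, 12, -18, 36, -81, 972/5, -486, 8748/7, …
g: a_k = -3, -3, -3, -3, -3, -3, -3, -3, …
h₀=f·g: eliminate ⇒ L₀, order ≤ 2·1.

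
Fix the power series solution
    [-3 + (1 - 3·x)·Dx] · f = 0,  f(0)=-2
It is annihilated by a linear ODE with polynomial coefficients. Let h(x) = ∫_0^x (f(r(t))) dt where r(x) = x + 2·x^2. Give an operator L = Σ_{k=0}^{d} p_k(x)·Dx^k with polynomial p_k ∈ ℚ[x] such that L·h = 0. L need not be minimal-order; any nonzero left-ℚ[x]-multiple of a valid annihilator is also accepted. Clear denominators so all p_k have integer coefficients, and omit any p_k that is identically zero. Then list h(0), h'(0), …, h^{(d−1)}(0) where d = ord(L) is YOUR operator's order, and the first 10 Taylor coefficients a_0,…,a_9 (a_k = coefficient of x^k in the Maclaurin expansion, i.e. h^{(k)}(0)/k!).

f: a_k = -2, -6, -18, -54, -162, -486, -1458, -4374, -13122, -39366, …
h₀=f(r): pull back L_f along r ⇒ L₀.
∫: right-multiply L₀ by Dx.
L = (3 + 12·x)·Dx + (-1 + 3·x + 6·x^2)·Dx^2  (order 2).
h: a_k = 0, -2, -3, -10, -63/2, -558/5, -405, -10638/7, -23247/4, -22590, …
ICs: h(0) = 0, h′(0) = -2.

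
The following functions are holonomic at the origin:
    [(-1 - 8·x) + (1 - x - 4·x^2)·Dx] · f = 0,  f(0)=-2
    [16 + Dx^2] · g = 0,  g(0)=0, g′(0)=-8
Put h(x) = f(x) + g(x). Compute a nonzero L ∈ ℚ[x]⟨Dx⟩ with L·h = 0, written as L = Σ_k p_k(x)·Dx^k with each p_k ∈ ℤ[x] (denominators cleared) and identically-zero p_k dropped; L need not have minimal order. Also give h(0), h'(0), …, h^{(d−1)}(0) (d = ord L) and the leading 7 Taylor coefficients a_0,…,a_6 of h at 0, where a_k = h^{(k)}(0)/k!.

L = (560 + 4608·x + 1664·x^2 + 6144·x^3 + 10240·x^4 + 16384·x^5) + (-208 + 272·x + 896·x^2 - 1408·x^3 - 1536·x^4 + 6144·x^5 + 8192·x^6)·Dx + (35 + 288·x + 104·x^2 + 384·x^3 + 640·x^4 + 1024·x^5)·Dx^2 + (-13 + 17·x + 56·x^2 - 88·x^3 - 96·x^4 + 384·x^5 + 512·x^6)·Dx^3  (order 3).
h: a_k = -2, -10, -10, 10/3, -58, -2206/15, -362, …
ICs: h(0) = -2, h′(0) = -10, h′′(0) = -20.

f: a_k = -2, -2, -10, -18, -58, -130, -362, …
g: a_k = 0, -8, 0, 64/3, 0, -256/15, 0, …
L₀ := lclm(L_f,L_g); ord L₀ ≤ 1+2.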